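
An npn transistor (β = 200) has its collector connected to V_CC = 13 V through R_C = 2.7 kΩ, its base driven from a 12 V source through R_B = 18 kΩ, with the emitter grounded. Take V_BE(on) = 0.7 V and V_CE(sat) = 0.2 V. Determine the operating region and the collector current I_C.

saturation; I_C ≈ 4.7 mA

Assume active: I_B = (12 − 0.7)/18 = 0.628 mA, giving I_C = β·I_B = 126 mA.
But then V_CE = 13 − 126×2.7 = -326 V < V_CE(sat) = 0.2 V — impossible in the active region.
So the transistor is saturated. With V_CE = 0.2 V, I_C = (V_CC − 0.2)/R_C = 12.8/2.7 = 4.74 mA.
Check: β·I_B = 126 mA > I_C = 4.74 mA, confirming saturation.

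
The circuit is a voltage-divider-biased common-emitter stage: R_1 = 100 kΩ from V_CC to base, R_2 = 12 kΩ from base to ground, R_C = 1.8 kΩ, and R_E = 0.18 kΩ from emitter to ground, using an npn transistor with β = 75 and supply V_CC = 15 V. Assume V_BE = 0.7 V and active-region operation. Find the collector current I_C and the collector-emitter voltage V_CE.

I_C ≈ 2.8 mA, V_CE ≈ 9.5 V

Thevenize the base divider: V_Th = V_CC·R_2/(R_1+R_2) = 15×12/112 = 1.61 V, R_Th = R_1‖R_2 = 10.7 kΩ.
Base-emitter loop: V_Th = I_B·R_Th + V_BE + (β+1)I_B·R_E, so I_B = (1.61 − 0.7) / (10.7 + 76×0.18) = 0.0372 mA.
I_C = β·I_B = 75×0.0372 = 2.79 mA, and I_E = (β+1)I_B = 2.83 mA.
V_CE = V_CC − I_C·R_C − I_E·R_E = 15 − 2.79×1.8 − 2.83×0.18 = 9.47 V.
V_CE = 9.47 V > 0.2 V confirms active-region operation.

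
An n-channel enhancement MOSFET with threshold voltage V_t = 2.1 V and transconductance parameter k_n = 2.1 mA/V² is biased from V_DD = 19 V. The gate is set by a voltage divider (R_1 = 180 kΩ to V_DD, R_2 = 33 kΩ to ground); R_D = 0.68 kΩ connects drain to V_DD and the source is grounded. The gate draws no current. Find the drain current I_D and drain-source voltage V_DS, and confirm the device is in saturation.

I_D ≈ 0.75 mA, V_DS ≈ 18 V

V_G = V_DD·R_2/(R_1+R_2) = 19×33/213 = 2.94 V. With the source grounded, V_GS = V_G = 2.94 V.
Assume saturation: I_D = (k_n/2)(V_GS − V_t)² = (2.1/2)×(2.94 − 2.1)² = 1.05×0.844² = 0.747 mA.
V_DS = V_DD − I_D·R_D = 19 − 0.747×0.68 = 18.5 V.
Saturation requires V_DS ≥ V_GS − V_t = 0.844 V; 18.5 ≥ 0.844 ✓.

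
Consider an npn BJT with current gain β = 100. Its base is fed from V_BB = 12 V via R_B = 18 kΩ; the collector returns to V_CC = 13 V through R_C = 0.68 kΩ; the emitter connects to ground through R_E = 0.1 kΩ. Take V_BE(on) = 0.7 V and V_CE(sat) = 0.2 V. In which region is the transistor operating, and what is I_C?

Assume active: I_B = (12 − 0.7)/(18 + 101×0.1) = 0.402 mA, I_C = β·I_B = 40.2 mA.
Then V_CE = 13 − 40.2×0.68 − 40.6×0.1 = -18.4 V < 0.2 V — the active assumption fails.
Re-solve with V_CE = 0.2 V. KCL at the emitter: V_E/R_E = (V_BB−0.7−V_E)/R_B + (V_CC−0.2−V_E)/R_C, giving V_E = 1.69 V.
I_C = (V_CC − 0.2 − V_E)/R_C = (12.8 − 1.69)/0.68 = 16.3 mA.
Check: I_B = (11.3 − 1.69)/18 = 0.534 mA, and β·I_B = 53.4 mA > I_C, confirming saturation.

saturation; I_C ≈ 16 mA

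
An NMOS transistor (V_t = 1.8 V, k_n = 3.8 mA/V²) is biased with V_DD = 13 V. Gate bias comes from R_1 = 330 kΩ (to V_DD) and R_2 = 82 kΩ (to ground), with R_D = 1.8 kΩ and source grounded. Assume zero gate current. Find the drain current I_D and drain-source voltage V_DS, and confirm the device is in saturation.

I_D ≈ 1.2 mA, V_DS ≈ 11 V

V_G = V_DD·R_2/(R_1+R_2) = 13×82/412 = 2.59 V. With the source grounded, V_GS = V_G = 2.59 V.
Assume saturation: I_D = (k_n/2)(V_GS − V_t)² = (3.8/2)×(2.59 − 1.8)² = 1.9×0.787² = 1.18 mA.
V_DS = V_DD − I_D·R_D = 13 − 1.18×1.8 = 10.9 V.
Saturation requires V_DS ≥ V_GS − V_t = 0.787 V; 10.9 ≥ 0.787 ✓.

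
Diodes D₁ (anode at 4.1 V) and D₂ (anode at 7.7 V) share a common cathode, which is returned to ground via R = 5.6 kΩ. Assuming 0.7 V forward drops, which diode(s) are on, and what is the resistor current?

Assume both conduct. Then node N would need to be at both 4.1−0.7 = 3.4 V and 7.7−0.7 = 7 V, which is impossible.
Assume only D₂ conducts: V_N = 7.7 − 0.7 = 7 V, so I_R = 7/5.6 = 1.25 mA.
Check D₁: its anode-to-cathode voltage is 4.1 − 7 = -2.9 V < 0.7 V, so it is off. The assumption is consistent.

Only D₂ conducts; I_R ≈ 1.2 mA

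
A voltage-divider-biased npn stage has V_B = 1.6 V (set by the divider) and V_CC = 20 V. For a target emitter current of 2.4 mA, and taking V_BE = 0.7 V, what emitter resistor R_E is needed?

V_E = V_B − V_BE = 1.6 − 0.7 = 0.9 V.
R_E = V_E / I_E = 0.9 / 2.4 = 0.375 kΩ.

R_E ≈ 0.38 kΩ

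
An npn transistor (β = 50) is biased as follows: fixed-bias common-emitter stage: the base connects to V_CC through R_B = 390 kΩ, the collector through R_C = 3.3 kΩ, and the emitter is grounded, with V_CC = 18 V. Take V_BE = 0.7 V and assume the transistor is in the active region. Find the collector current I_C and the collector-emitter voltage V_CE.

Base loop: V_CC = I_B·R_B + V_BE, so I_B = (18 − 0.7)/390 kΩ = 0.0444 mA.
In the active region I_C = β·I_B = 50 × 0.0444 = 2.22 mA.
Collector loop: V_CE = V_CC − I_C·R_C = 18 − 2.22×3.3 = 10.7 V.
Since V_CE = 10.7 V > V_CE(sat) ≈ 0.2 V, the transistor is in the active region as assumed.

I_C ≈ 2.2 mA, V_CE ≈ 11 V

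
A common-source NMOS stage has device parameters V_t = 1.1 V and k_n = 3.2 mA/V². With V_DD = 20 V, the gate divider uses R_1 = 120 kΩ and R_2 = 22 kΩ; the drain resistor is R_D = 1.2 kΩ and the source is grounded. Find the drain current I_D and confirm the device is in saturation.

I_D ≈ 6.4 mA

V_G = V_DD·R_2/(R_1+R_2) = 20×22/142 = 3.1 V. With the source grounded, V_GS = V_G = 3.1 V.
Assume saturation: I_D = (k_n/2)(V_GS − V_t)² = (3.2/2)×(3.1 − 1.1)² = 1.6×2² = 6.39 mA.
V_DS = V_DD − I_D·R_D = 20 − 6.39×1.2 = 12.3 V.
Saturation requires V_DS ≥ V_GS − V_t = 2 V; 12.3 ≥ 2 ✓.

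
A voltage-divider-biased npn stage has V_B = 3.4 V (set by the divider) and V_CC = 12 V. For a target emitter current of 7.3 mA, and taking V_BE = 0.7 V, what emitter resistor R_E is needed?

V_E = V_B − V_BE = 3.4 − 0.7 = 2.7 V.
R_E = V_E / I_E = 2.7 / 7.3 = 0.37 kΩ.

R_E ≈ 0.37 kΩ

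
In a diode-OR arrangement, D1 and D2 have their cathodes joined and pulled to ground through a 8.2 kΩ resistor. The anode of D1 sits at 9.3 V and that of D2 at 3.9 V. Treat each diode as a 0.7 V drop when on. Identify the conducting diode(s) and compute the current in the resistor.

Assume both conduct. Then node N would need to be at both 9.3−0.7 = 8.6 V and 3.9−0.7 = 3.2 V, which is impossible.
Assume only D1 conducts: V_N = 9.3 − 0.7 = 8.6 V, so I_R = 8.6/8.2 = 1.05 mA.
Check D2: its anode-to-cathode voltage is 3.9 − 8.6 = -4.7 V < 0.7 V, so it is off. The assumption is consistent.

Only D1 conducts; I_R ≈ 1 mA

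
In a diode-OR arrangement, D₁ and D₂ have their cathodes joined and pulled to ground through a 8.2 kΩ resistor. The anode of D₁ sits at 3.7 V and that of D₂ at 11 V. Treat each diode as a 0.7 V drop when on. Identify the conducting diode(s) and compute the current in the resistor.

Only D₂ conducts; I_R ≈ 1.3 mA

Assume both conduct. Then node N would need to be at both 3.7−0.7 = 3 V and 11−0.7 = 10.3 V, which is impossible.
Assume only D₂ conducts: V_N = 11 − 0.7 = 10.3 V, so I_R = 10.3/8.2 = 1.26 mA.
Check D₁: its anode-to-cathode voltage is 3.7 − 10.3 = -6.6 V < 0.7 V, so it is off. The assumption is consistent.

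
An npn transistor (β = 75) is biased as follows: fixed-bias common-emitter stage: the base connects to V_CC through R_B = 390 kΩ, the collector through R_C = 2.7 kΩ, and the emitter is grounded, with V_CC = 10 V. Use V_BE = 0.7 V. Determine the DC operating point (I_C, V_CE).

Base loop: V_CC = I_B·R_B + V_BE, so I_B = (10 − 0.7)/390 kΩ = 0.0238 mA.
In the active region I_C = β·I_B = 75 × 0.0238 = 1.79 mA.
Collector loop: V_CE = V_CC − I_C·R_C = 10 − 1.79×2.7 = 5.17 V.
Since V_CE = 5.17 V > V_CE(sat) ≈ 0.2 V, the transistor is in the active region as assumed.

I_C ≈ 1.8 mA, V_CE ≈ 5.2 V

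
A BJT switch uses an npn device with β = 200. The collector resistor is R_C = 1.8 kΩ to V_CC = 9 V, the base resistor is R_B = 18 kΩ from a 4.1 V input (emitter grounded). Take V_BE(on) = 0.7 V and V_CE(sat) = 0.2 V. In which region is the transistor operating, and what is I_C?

Assume active: I_B = (4.1 − 0.7)/18 = 0.189 mA, giving I_C = β·I_B = 37.8 mA.
But then V_CE = 9 − 37.8×1.8 = -59 V < V_CE(sat) = 0.2 V — impossible in the active region.
So the transistor is saturated. With V_CE = 0.2 V, I_C = (V_CC − 0.2)/R_C = 8.8/1.8 = 4.89 mA.
Check: β·I_B = 37.8 mA > I_C = 4.89 mA, confirming saturation.

saturation; I_C ≈ 4.9 mA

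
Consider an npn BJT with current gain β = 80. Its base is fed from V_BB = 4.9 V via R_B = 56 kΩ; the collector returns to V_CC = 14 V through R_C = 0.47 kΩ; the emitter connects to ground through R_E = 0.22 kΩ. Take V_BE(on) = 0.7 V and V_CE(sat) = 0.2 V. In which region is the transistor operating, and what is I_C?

Assume active. Base-emitter loop: I_B = (V_BB − V_BE)/(R_B + (β+1)R_E) = (4.9 − 0.7)/(56 + 81×0.22) = 0.0569 mA.
I_C = β·I_B = 80×0.0569 = 4.55 mA.
V_CE = V_CC − I_C·R_C − I_E·R_E = 14 − 4.55×0.47 − 4.61×0.22 = 10.8 V > V_CE(sat), so the active-region assumption holds.

active; I_C ≈ 4.6 mA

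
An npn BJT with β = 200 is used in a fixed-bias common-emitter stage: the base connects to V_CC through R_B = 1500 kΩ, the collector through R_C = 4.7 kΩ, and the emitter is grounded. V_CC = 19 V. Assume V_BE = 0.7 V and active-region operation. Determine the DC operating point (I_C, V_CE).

Base loop: V_CC = I_B·R_B + V_BE, so I_B = (19 − 0.7)/1500 kΩ = 0.0122 mA.
In the active region I_C = β·I_B = 200 × 0.0122 = 2.44 mA.
Collector loop: V_CE = V_CC − I_C·R_C = 19 − 2.44×4.7 = 7.53 V.
Since V_CE = 7.53 V > V_CE(sat) ≈ 0.2 V, the transistor is in the active region as assumed.

I_C ≈ 2.4 mA, V_CE ≈ 7.5 V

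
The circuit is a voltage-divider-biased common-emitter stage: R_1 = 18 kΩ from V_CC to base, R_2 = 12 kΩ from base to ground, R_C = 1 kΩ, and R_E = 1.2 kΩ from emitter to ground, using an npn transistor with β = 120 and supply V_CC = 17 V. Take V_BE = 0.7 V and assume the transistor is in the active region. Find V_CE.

Thevenize the base divider: V_Th = V_CC·R_2/(R_1+R_2) = 17×12/30 = 6.8 V, R_Th = R_1‖R_2 = 7.2 kΩ.
Base-emitter loop: V_Th = I_B·R_Th + V_BE + (β+1)I_B·R_E, so I_B = (6.8 − 0.7) / (7.2 + 121×1.2) = 0.04 mA.
I_C = β·I_B = 120×0.04 = 4.8 mA, and I_E = (β+1)I_B = 4.84 mA.
V_CE = V_CC − I_C·R_C − I_E·R_E = 17 − 4.8×1 − 4.84×1.2 = 6.39 V.
V_CE = 6.39 V > 0.2 V confirms active-region operation.

V_CE ≈ 6.4 V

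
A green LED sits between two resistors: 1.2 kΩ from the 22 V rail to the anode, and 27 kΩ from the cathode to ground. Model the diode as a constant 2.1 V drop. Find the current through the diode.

The two resistors are in series with the diode, so KVL gives 22 = I·1.2 + 2.1 + I·27.
I = (22 − 2.1) / (1.2 + 27) kΩ = 19.9 / 28.2 = 0.706 mA.

I ≈ 0.71 mA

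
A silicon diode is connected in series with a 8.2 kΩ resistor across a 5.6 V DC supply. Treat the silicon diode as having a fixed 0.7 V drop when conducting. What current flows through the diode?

KVL around the loop: 5.6 = V_D + I·R = 0.7 + I × 8.2 kΩ.
So I = (5.6 − 0.7) / 8.2 kΩ = 4.9 / 8.2 = 0.598 mA.

I ≈ 0.6 mA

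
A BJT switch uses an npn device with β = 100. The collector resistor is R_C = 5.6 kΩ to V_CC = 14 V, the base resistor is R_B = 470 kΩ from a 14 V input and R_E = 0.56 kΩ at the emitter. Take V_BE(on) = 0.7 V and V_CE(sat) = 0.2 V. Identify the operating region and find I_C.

saturation; I_C ≈ 2.2 mA

Assume active: I_B = (14 − 0.7)/(470 + 101×0.56) = 0.0253 mA, I_C = β·I_B = 2.53 mA.
Then V_CE = 14 − 2.53×5.6 − 2.55×0.56 = -1.57 V < 0.2 V — the active assumption fails.
Re-solve with V_CE = 0.2 V. KCL at the emitter: V_E/R_E = (V_BB−0.7−V_E)/R_B + (V_CC−0.2−V_E)/R_C, giving V_E = 1.27 V.
I_C = (V_CC − 0.2 − V_E)/R_C = (13.8 − 1.27)/5.6 = 2.24 mA.
Check: I_B = (13.3 − 1.27)/470 = 0.0256 mA, and β·I_B = 2.56 mA > I_C, confirming saturation.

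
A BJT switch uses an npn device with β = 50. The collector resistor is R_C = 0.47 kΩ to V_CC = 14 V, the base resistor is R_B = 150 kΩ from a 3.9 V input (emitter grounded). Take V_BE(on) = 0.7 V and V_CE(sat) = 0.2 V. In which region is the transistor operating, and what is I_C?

Assume active. Base-emitter loop: I_B = (V_BB − V_BE)/R_B = (3.9 − 0.7)/150 = 0.0213 mA.
I_C = β·I_B = 50×0.0213 = 1.07 mA.
V_CE = V_CC − I_C·R_C = 14 − 1.07×0.47 = 13.5 V > V_CE(sat), so the active-region assumption holds.

active; I_C ≈ 1.1 mA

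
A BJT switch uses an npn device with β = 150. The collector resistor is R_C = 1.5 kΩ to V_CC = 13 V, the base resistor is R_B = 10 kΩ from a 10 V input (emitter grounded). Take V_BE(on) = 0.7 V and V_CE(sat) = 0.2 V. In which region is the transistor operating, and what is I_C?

saturation; I_C ≈ 8.5 mA

Assume active: I_B = (10 − 0.7)/10 = 0.93 mA, giving I_C = β·I_B = 140 mA.
But then V_CE = 13 − 140×1.5 = -196 V < V_CE(sat) = 0.2 V — impossible in the active region.
So the transistor is saturated. With V_CE = 0.2 V, I_C = (V_CC − 0.2)/R_C = 12.8/1.5 = 8.53 mA.
Check: β·I_B = 140 mA > I_C = 8.53 mA, confirming saturation.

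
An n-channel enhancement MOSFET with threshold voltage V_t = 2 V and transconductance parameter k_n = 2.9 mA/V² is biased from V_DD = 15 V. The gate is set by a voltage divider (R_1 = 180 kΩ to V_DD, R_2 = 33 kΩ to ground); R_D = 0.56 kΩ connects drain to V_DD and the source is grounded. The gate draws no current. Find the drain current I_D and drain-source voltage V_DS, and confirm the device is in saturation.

I_D ≈ 0.15 mA, V_DS ≈ 15 V

V_G = V_DD·R_2/(R_1+R_2) = 15×33/213 = 2.32 V. With the source grounded, V_GS = V_G = 2.32 V.
Assume saturation: I_D = (k_n/2)(V_GS − V_t)² = (2.9/2)×(2.32 − 2)² = 1.45×0.324² = 0.152 mA.
V_DS = V_DD − I_D·R_D = 15 − 0.152×0.56 = 14.9 V.
Saturation requires V_DS ≥ V_GS − V_t = 0.324 V; 14.9 ≥ 0.324 ✓.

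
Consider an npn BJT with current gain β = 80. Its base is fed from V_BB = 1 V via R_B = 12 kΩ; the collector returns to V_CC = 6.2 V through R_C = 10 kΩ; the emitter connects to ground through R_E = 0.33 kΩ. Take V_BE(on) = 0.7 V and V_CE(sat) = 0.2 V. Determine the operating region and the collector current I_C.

Assume active: I_B = (1 − 0.7)/(12 + 81×0.33) = 0.00775 mA, I_C = β·I_B = 0.62 mA.
Then V_CE = 6.2 − 0.62×10 − 0.627×0.33 = -0.204 V < 0.2 V — the active assumption fails.
Re-solve with V_CE = 0.2 V. KCL at the emitter: V_E/R_E = (V_BB−0.7−V_E)/R_B + (V_CC−0.2−V_E)/R_C, giving V_E = 0.194 V.
I_C = (V_CC − 0.2 − V_E)/R_C = (6 − 0.194)/10 = 0.581 mA.
Check: I_B = (0.3 − 0.194)/12 = 0.00879 mA, and β·I_B = 0.703 mA > I_C, confirming saturation.

saturation; I_C ≈ 0.58 mA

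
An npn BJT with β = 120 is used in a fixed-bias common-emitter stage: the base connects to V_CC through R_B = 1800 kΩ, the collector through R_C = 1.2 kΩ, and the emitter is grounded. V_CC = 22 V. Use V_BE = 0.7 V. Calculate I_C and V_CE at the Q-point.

Base loop: V_CC = I_B·R_B + V_BE, so I_B = (22 − 0.7)/1800 kΩ = 0.0118 mA.
In the active region I_C = β·I_B = 120 × 0.0118 = 1.42 mA.
Collector loop: V_CE = V_CC − I_C·R_C = 22 − 1.42×1.2 = 20.3 V.
Since V_CE = 20.3 V > V_CE(sat) ≈ 0.2 V, the transistor is in the active region as assumed.

I_C ≈ 1.4 mA, V_CE ≈ 20 V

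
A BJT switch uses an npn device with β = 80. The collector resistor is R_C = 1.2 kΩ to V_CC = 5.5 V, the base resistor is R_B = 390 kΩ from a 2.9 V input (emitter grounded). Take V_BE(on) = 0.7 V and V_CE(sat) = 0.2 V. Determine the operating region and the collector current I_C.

Assume active. Base-emitter loop: I_B = (V_BB − V_BE)/R_B = (2.9 − 0.7)/390 = 0.00564 mA.
I_C = β·I_B = 80×0.00564 = 0.451 mA.
V_CE = V_CC − I_C·R_C = 5.5 − 0.451×1.2 = 4.96 V > V_CE(sat), so the active-region assumption holds.

active; I_C ≈ 0.45 mA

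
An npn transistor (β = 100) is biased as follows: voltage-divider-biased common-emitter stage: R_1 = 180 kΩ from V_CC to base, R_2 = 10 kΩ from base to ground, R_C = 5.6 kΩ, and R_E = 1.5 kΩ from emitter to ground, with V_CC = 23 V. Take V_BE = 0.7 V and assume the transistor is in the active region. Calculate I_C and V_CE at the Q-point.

Thevenize the base divider: V_Th = V_CC·R_2/(R_1+R_2) = 23×10/190 = 1.21 V, R_Th = R_1‖R_2 = 9.47 kΩ.
Base-emitter loop: V_Th = I_B·R_Th + V_BE + (β+1)I_B·R_E, so I_B = (1.21 − 0.7) / (9.47 + 101×1.5) = 0.00317 mA.
I_C = β·I_B = 100×0.00317 = 0.317 mA, and I_E = (β+1)I_B = 0.32 mA.
V_CE = V_CC − I_C·R_C − I_E·R_E = 23 − 0.317×5.6 − 0.32×1.5 = 20.7 V.
V_CE = 20.7 V > 0.2 V confirms active-region operation.

I_C ≈ 0.32 mA, V_CE ≈ 21 V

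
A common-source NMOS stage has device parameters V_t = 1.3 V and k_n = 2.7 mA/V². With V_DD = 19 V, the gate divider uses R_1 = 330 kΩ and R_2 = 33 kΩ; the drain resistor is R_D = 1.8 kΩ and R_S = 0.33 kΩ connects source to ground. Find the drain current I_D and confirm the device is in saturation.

V_G = V_DD·R_2/(R_1+R_2) = 19×33/363 = 1.73 V.
Assume saturation: I_D = (k_n/2)(V_GS − V_t)² with V_GS = V_G − I_D·R_S = 1.73 − 0.33·I_D.
Substituting gives 0.147·I_D² − 1.38·I_D + 0.246 = 0, with roots I_D = 0.182 or 9.21 mA.
The root I_D = 9.21 mA gives V_GS = -1.31 V ≤ V_t, so take I_D = 0.182 mA.
Then V_GS = 1.67 V and V_DS = V_DD − I_D(R_D+R_S) = 19 − 0.182×2.13 = 18.6 V.
Saturation requires V_DS ≥ V_GS − V_t = 0.367 V; 18.6 ≥ 0.367 ✓.

I_D ≈ 0.18 mA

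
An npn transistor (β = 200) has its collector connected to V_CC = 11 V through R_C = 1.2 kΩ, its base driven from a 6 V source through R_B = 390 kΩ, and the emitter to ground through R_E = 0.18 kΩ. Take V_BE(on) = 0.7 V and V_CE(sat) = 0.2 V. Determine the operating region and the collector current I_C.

active; I_C ≈ 2.5 mA

Assume active. Base-emitter loop: I_B = (V_BB − V_BE)/(R_B + (β+1)R_E) = (6 − 0.7)/(390 + 201×0.18) = 0.0124 mA.
I_C = β·I_B = 200×0.0124 = 2.49 mA.
V_CE = V_CC − I_C·R_C − I_E·R_E = 11 − 2.49×1.2 − 2.5×0.18 = 7.57 V > V_CE(sat), so the active-region assumption holds.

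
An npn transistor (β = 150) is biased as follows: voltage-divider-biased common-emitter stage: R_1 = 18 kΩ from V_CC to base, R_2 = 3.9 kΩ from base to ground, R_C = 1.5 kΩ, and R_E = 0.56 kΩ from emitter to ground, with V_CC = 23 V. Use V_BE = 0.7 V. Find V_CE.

V_CE ≈ 11 V

Thevenize the base divider: V_Th = V_CC·R_2/(R_1+R_2) = 23×3.9/21.9 = 4.1 V, R_Th = R_1‖R_2 = 3.21 kΩ.
Base-emitter loop: V_Th = I_B·R_Th + V_BE + (β+1)I_B·R_E, so I_B = (4.1 − 0.7) / (3.21 + 151×0.56) = 0.0387 mA.
I_C = β·I_B = 150×0.0387 = 5.8 mA, and I_E = (β+1)I_B = 5.84 mA.
V_CE = V_CC − I_C·R_C − I_E·R_E = 23 − 5.8×1.5 − 5.84×0.56 = 11 V.
V_CE = 11 V > 0.2 V confirms active-region operation.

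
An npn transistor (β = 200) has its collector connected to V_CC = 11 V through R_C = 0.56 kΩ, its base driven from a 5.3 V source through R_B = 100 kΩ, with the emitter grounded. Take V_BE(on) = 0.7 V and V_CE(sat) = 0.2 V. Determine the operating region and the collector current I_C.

Assume active. Base-emitter loop: I_B = (V_BB − V_BE)/R_B = (5.3 − 0.7)/100 = 0.046 mA.
I_C = β·I_B = 200×0.046 = 9.2 mA.
V_CE = V_CC − I_C·R_C = 11 − 9.2×0.56 = 5.85 V > V_CE(sat), so the active-region assumption holds.

active; I_C ≈ 9.2 mA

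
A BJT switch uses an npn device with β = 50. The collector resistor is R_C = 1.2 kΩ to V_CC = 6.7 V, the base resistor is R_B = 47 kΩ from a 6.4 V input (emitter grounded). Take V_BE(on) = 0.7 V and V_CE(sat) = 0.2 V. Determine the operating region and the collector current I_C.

Assume active: I_B = (6.4 − 0.7)/47 = 0.121 mA, giving I_C = β·I_B = 6.06 mA.
But then V_CE = 6.7 − 6.06×1.2 = -0.577 V < V_CE(sat) = 0.2 V — impossible in the active region.
So the transistor is saturated. With V_CE = 0.2 V, I_C = (V_CC − 0.2)/R_C = 6.5/1.2 = 5.42 mA.
Check: β·I_B = 6.06 mA > I_C = 5.42 mA, confirming saturation.

saturation; I_C ≈ 5.4 mA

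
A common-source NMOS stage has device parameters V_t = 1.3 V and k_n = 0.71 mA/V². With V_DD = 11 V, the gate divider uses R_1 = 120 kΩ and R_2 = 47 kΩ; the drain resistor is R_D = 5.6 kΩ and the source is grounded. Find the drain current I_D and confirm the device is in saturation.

V_G = V_DD·R_2/(R_1+R_2) = 11×47/167 = 3.1 V. With the source grounded, V_GS = V_G = 3.1 V.
Assume saturation: I_D = (k_n/2)(V_GS − V_t)² = (0.71/2)×(3.1 − 1.3)² = 0.355×1.8² = 1.14 mA.
V_DS = V_DD − I_D·R_D = 11 − 1.14×5.6 = 4.59 V.
Saturation requires V_DS ≥ V_GS − V_t = 1.8 V; 4.59 ≥ 1.8 ✓.

I_D ≈ 1.1 mA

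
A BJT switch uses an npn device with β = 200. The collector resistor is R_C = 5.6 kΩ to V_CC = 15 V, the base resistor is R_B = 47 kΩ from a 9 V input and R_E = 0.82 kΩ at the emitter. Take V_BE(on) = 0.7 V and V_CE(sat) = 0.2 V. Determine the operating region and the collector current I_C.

Assume active: I_B = (9 − 0.7)/(47 + 201×0.82) = 0.0392 mA, I_C = β·I_B = 7.84 mA.
Then V_CE = 15 − 7.84×5.6 − 7.88×0.82 = -35.3 V < 0.2 V — the active assumption fails.
Re-solve with V_CE = 0.2 V. KCL at the emitter: V_E/R_E = (V_BB−0.7−V_E)/R_B + (V_CC−0.2−V_E)/R_C, giving V_E = 1.99 V.
I_C = (V_CC − 0.2 − V_E)/R_C = (14.8 − 1.99)/5.6 = 2.29 mA.
Check: I_B = (8.3 − 1.99)/47 = 0.134 mA, and β·I_B = 26.9 mA > I_C, confirming saturation.

saturation; I_C ≈ 2.3 mA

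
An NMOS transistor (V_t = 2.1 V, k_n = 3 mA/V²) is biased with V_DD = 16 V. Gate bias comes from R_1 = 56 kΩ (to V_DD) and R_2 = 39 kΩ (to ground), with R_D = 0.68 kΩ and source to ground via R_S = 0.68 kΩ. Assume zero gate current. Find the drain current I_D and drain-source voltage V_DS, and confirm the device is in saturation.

I_D ≈ 4.1 mA, V_DS ≈ 10 V

V_G = V_DD·R_2/(R_1+R_2) = 16×39/95 = 6.57 V.
Assume saturation: I_D = (k_n/2)(V_GS − V_t)² with V_GS = V_G − I_D·R_S = 6.57 − 0.68·I_D.
Substituting gives 0.694·I_D² − 10.1·I_D + 30 = 0, with roots I_D = 4.13 or 10.5 mA.
The root I_D = 10.5 mA gives V_GS = -0.54 V ≤ V_t, so take I_D = 4.13 mA.
Then V_GS = 3.76 V and V_DS = V_DD − I_D(R_D+R_S) = 16 − 4.13×1.36 = 10.4 V.
Saturation requires V_DS ≥ V_GS − V_t = 1.66 V; 10.4 ≥ 1.66 ✓.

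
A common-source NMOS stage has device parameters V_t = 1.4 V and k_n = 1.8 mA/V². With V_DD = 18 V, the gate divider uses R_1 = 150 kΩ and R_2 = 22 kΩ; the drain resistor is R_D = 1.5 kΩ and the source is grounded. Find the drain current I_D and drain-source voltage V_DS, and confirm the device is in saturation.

I_D ≈ 0.73 mA, V_DS ≈ 17 V

V_G = V_DD·R_2/(R_1+R_2) = 18×22/172 = 2.3 V. With the source grounded, V_GS = V_G = 2.3 V.
Assume saturation: I_D = (k_n/2)(V_GS − V_t)² = (1.8/2)×(2.3 − 1.4)² = 0.9×0.902² = 0.733 mA.
V_DS = V_DD − I_D·R_D = 18 − 0.733×1.5 = 16.9 V.
Saturation requires V_DS ≥ V_GS − V_t = 0.902 V; 16.9 ≥ 0.902 ✓.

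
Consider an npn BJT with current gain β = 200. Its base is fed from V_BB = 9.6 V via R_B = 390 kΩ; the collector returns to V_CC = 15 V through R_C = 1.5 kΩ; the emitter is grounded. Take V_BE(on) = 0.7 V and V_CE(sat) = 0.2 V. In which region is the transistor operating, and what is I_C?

Assume active. Base-emitter loop: I_B = (V_BB − V_BE)/R_B = (9.6 − 0.7)/390 = 0.0228 mA.
I_C = β·I_B = 200×0.0228 = 4.56 mA.
V_CE = V_CC − I_C·R_C = 15 − 4.56×1.5 = 8.15 V > V_CE(sat), so the active-region assumption holds.

active; I_C ≈ 4.6 mA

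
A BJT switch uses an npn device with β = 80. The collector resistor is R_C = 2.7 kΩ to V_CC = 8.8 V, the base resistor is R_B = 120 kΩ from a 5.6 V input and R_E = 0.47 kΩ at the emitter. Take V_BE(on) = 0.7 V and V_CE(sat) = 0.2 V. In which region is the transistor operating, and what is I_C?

Assume active. Base-emitter loop: I_B = (V_BB − V_BE)/(R_B + (β+1)R_E) = (5.6 − 0.7)/(120 + 81×0.47) = 0.031 mA.
I_C = β·I_B = 80×0.031 = 2.48 mA.
V_CE = V_CC − I_C·R_C − I_E·R_E = 8.8 − 2.48×2.7 − 2.51×0.47 = 0.924 V > V_CE(sat), so the active-region assumption holds.

active; I_C ≈ 2.5 mA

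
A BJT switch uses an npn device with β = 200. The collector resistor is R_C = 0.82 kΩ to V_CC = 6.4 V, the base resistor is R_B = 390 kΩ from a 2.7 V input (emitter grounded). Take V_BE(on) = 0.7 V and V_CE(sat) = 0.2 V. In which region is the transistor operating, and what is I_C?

Assume active. Base-emitter loop: I_B = (V_BB − V_BE)/R_B = (2.7 − 0.7)/390 = 0.00513 mA.
I_C = β·I_B = 200×0.00513 = 1.03 mA.
V_CE = V_CC − I_C·R_C = 6.4 − 1.03×0.82 = 5.56 V > V_CE(sat), so the active-region assumption holds.

active; I_C ≈ 1 mA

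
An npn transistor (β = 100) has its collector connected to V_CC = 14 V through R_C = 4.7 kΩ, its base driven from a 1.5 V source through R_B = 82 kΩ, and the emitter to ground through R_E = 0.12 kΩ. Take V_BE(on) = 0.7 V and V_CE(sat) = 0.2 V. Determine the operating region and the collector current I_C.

active; I_C ≈ 0.85 mA

Assume active. Base-emitter loop: I_B = (V_BB − V_BE)/(R_B + (β+1)R_E) = (1.5 − 0.7)/(82 + 101×0.12) = 0.0085 mA.
I_C = β·I_B = 100×0.0085 = 0.85 mA.
V_CE = V_CC − I_C·R_C − I_E·R_E = 14 − 0.85×4.7 − 0.858×0.12 = 9.9 V > V_CE(sat), so the active-region assumption holds.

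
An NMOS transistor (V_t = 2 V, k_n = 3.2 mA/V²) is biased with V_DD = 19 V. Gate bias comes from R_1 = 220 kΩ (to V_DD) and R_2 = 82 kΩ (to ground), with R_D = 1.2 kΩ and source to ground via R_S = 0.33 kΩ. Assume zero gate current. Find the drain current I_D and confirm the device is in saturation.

V_G = V_DD·R_2/(R_1+R_2) = 19×82/302 = 5.16 V.
Assume saturation: I_D = (k_n/2)(V_GS − V_t)² with V_GS = V_G − I_D·R_S = 5.16 − 0.33·I_D.
Substituting gives 0.174·I_D² − 4.34·I_D + 16 = 0, with roots I_D = 4.49 or 20.4 mA.
The root I_D = 20.4 mA gives V_GS = -1.57 V ≤ V_t, so take I_D = 4.49 mA.
Then V_GS = 3.68 V and V_DS = V_DD − I_D(R_D+R_S) = 19 − 4.49×1.53 = 12.1 V.
Saturation requires V_DS ≥ V_GS − V_t = 1.68 V; 12.1 ≥ 1.68 ✓.

I_D ≈ 4.5 mA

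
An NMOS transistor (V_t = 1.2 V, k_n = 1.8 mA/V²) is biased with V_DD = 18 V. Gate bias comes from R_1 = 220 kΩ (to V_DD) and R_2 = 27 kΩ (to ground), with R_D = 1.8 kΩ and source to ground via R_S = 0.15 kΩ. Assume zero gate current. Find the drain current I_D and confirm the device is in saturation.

I_D ≈ 0.44 mA

V_G = V_DD·R_2/(R_1+R_2) = 18×27/247 = 1.97 V.
Assume saturation: I_D = (k_n/2)(V_GS − V_t)² with V_GS = V_G − I_D·R_S = 1.97 − 0.15·I_D.
Substituting gives 0.0203·I_D² − 1.21·I_D + 0.53 = 0, with roots I_D = 0.443 or 59.2 mA.
The root I_D = 59.2 mA gives V_GS = -6.91 V ≤ V_t, so take I_D = 0.443 mA.
Then V_GS = 1.9 V and V_DS = V_DD − I_D(R_D+R_S) = 18 − 0.443×1.95 = 17.1 V.
Saturation requires V_DS ≥ V_GS − V_t = 0.701 V; 17.1 ≥ 0.701 ✓.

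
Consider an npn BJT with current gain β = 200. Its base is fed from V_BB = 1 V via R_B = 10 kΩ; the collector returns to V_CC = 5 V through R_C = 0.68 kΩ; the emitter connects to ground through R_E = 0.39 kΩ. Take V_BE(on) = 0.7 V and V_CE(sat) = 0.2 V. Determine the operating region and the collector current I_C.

active; I_C ≈ 0.68 mA

Assume active. Base-emitter loop: I_B = (V_BB − V_BE)/(R_B + (β+1)R_E) = (1 − 0.7)/(10 + 201×0.39) = 0.00339 mA.
I_C = β·I_B = 200×0.00339 = 0.679 mA.
V_CE = V_CC − I_C·R_C − I_E·R_E = 5 − 0.679×0.68 − 0.682×0.39 = 4.27 V > V_CE(sat), so the active-region assumption holds.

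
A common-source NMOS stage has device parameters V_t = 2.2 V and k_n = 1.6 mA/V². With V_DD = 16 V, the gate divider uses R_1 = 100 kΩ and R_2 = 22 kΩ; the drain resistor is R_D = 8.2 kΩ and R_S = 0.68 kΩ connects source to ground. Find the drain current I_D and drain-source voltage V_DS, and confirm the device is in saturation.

V_G = V_DD·R_2/(R_1+R_2) = 16×22/122 = 2.89 V.
Assume saturation: I_D = (k_n/2)(V_GS − V_t)² with V_GS = V_G − I_D·R_S = 2.89 − 0.68·I_D.
Substituting gives 0.37·I_D² − 1.75·I_D + 0.376 = 0, with roots I_D = 0.226 or 4.49 mA.
The root I_D = 4.49 mA gives V_GS = -0.17 V ≤ V_t, so take I_D = 0.226 mA.
Then V_GS = 2.73 V and V_DS = V_DD − I_D(R_D+R_S) = 16 − 0.226×8.88 = 14 V.
Saturation requires V_DS ≥ V_GS − V_t = 0.532 V; 14 ≥ 0.532 ✓.

I_D ≈ 0.23 mA, V_DS ≈ 14 V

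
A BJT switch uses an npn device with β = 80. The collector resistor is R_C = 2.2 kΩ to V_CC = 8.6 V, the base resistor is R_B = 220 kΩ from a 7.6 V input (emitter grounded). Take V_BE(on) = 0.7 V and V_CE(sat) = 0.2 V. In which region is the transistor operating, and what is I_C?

active; I_C ≈ 2.5 mA

Assume active. Base-emitter loop: I_B = (V_BB − V_BE)/R_B = (7.6 − 0.7)/220 = 0.0314 mA.
I_C = β·I_B = 80×0.0314 = 2.51 mA.
V_CE = V_CC − I_C·R_C = 8.6 − 2.51×2.2 = 3.08 V > V_CE(sat), so the active-region assumption holds.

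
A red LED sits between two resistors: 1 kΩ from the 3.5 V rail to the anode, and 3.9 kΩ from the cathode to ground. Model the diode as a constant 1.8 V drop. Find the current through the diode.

The two resistors are in series with the diode, so KVL gives 3.5 = I·1 + 1.8 + I·3.9.
I = (3.5 − 1.8) / (1 + 3.9) kΩ = 1.7 / 4.9 = 0.347 mA.

I ≈ 0.35 mA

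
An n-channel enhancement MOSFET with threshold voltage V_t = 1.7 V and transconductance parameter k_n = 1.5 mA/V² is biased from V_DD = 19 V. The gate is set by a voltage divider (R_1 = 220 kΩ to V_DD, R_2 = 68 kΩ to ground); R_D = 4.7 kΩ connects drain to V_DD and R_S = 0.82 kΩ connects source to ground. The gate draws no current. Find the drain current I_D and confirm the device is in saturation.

I_D ≈ 1.6 mA

V_G = V_DD·R_2/(R_1+R_2) = 19×68/288 = 4.49 V.
Assume saturation: I_D = (k_n/2)(V_GS − V_t)² with V_GS = V_G − I_D·R_S = 4.49 − 0.82·I_D.
Substituting gives 0.504·I_D² − 4.43·I_D + 5.82 = 0, with roots I_D = 1.61 or 7.17 mA.
The root I_D = 7.17 mA gives V_GS = -1.39 V ≤ V_t, so take I_D = 1.61 mA.
Then V_GS = 3.17 V and V_DS = V_DD − I_D(R_D+R_S) = 19 − 1.61×5.52 = 10.1 V.
Saturation requires V_DS ≥ V_GS − V_t = 1.47 V; 10.1 ≥ 1.47 ✓.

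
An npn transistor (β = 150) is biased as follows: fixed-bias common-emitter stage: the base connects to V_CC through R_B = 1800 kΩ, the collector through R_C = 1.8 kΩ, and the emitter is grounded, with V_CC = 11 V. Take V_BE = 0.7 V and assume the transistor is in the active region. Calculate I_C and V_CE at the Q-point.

I_C ≈ 0.86 mA, V_CE ≈ 9.5 V

Base loop: V_CC = I_B·R_B + V_BE, so I_B = (11 − 0.7)/1800 kΩ = 0.00572 mA.
In the active region I_C = β·I_B = 150 × 0.00572 = 0.858 mA.
Collector loop: V_CE = V_CC − I_C·R_C = 11 − 0.858×1.8 = 9.46 V.
Since V_CE = 9.46 V > V_CE(sat) ≈ 0.2 V, the transistor is in the active region as assumed.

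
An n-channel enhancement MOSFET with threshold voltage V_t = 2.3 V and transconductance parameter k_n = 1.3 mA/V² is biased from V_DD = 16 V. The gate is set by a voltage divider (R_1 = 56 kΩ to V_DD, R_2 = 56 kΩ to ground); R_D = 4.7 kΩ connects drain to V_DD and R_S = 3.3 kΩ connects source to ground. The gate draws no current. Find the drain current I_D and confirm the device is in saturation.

I_D ≈ 1.3 mA

V_G = V_DD·R_2/(R_1+R_2) = 16×56/112 = 8 V.
Assume saturation: I_D = (k_n/2)(V_GS − V_t)² with V_GS = V_G − I_D·R_S = 8 − 3.3·I_D.
Substituting gives 7.08·I_D² − 25.5·I_D + 21.1 = 0, with roots I_D = 1.3 or 2.3 mA.
The root I_D = 2.3 mA gives V_GS = 0.42 V ≤ V_t, so take I_D = 1.3 mA.
Then V_GS = 3.71 V and V_DS = V_DD − I_D(R_D+R_S) = 16 − 1.3×8 = 5.61 V.
Saturation requires V_DS ≥ V_GS − V_t = 1.41 V; 5.61 ≥ 1.41 ✓.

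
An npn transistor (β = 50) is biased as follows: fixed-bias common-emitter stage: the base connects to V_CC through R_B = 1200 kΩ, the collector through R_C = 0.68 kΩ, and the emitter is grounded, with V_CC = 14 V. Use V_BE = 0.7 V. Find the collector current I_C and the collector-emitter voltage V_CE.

I_C ≈ 0.55 mA, V_CE ≈ 14 V

Base loop: V_CC = I_B·R_B + V_BE, so I_B = (14 − 0.7)/1200 kΩ = 0.0111 mA.
In the active region I_C = β·I_B = 50 × 0.0111 = 0.554 mA.
Collector loop: V_CE = V_CC − I_C·R_C = 14 − 0.554×0.68 = 13.6 V.
Since V_CE = 13.6 V > V_CE(sat) ≈ 0.2 V, the transistor is in the active region as assumed.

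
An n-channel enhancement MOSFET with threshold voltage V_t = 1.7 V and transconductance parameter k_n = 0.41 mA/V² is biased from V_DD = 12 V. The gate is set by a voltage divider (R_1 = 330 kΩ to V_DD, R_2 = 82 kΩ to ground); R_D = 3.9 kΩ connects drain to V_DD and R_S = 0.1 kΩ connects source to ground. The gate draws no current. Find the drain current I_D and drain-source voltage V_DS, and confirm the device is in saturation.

I_D ≈ 0.094 mA, V_DS ≈ 12 V

V_G = V_DD·R_2/(R_1+R_2) = 12×82/412 = 2.39 V.
Assume saturation: I_D = (k_n/2)(V_GS − V_t)² with V_GS = V_G − I_D·R_S = 2.39 − 0.1·I_D.
Substituting gives 0.00205·I_D² − 1.03·I_D + 0.0971 = 0, with roots I_D = 0.0945 or 501 mA.
The root I_D = 501 mA gives V_GS = -47.8 V ≤ V_t, so take I_D = 0.0945 mA.
Then V_GS = 2.38 V and V_DS = V_DD − I_D(R_D+R_S) = 12 − 0.0945×4 = 11.6 V.
Saturation requires V_DS ≥ V_GS − V_t = 0.679 V; 11.6 ≥ 0.679 ✓.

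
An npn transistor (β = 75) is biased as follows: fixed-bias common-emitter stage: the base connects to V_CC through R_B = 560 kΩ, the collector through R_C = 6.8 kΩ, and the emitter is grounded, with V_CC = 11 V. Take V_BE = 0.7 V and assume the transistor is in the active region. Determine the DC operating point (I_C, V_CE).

I_C ≈ 1.4 mA, V_CE ≈ 1.6 V

Base loop: V_CC = I_B·R_B + V_BE, so I_B = (11 − 0.7)/560 kΩ = 0.0184 mA.
In the active region I_C = β·I_B = 75 × 0.0184 = 1.38 mA.
Collector loop: V_CE = V_CC − I_C·R_C = 11 − 1.38×6.8 = 1.62 V.
Since V_CE = 1.62 V > V_CE(sat) ≈ 0.2 V, the transistor is in the active region as assumed.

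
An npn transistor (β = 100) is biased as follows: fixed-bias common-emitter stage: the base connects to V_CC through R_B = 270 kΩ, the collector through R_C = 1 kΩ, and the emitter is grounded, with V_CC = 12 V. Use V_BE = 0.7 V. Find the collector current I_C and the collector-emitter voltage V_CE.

Base loop: V_CC = I_B·R_B + V_BE, so I_B = (12 − 0.7)/270 kΩ = 0.0419 mA.
In the active region I_C = β·I_B = 100 × 0.0419 = 4.19 mA.
Collector loop: V_CE = V_CC − I_C·R_C = 12 − 4.19×1 = 7.81 V.
Since V_CE = 7.81 V > V_CE(sat) ≈ 0.2 V, the transistor is in the active region as assumed.

I_C ≈ 4.2 mA, V_CE ≈ 7.8 V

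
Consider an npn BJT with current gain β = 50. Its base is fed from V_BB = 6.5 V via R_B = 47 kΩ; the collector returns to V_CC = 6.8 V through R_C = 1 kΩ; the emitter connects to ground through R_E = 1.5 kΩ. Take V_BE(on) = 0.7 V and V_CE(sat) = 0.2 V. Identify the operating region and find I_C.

Assume active. Base-emitter loop: I_B = (V_BB − V_BE)/(R_B + (β+1)R_E) = (6.5 − 0.7)/(47 + 51×1.5) = 0.047 mA.
I_C = β·I_B = 50×0.047 = 2.35 mA.
V_CE = V_CC − I_C·R_C − I_E·R_E = 6.8 − 2.35×1 − 2.4×1.5 = 0.859 V > V_CE(sat), so the active-region assumption holds.

active; I_C ≈ 2.3 mA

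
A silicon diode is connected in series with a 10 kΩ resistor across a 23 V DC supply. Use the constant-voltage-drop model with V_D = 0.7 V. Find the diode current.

KVL around the loop: 23 = V_D + I·R = 0.7 + I × 10 kΩ.
So I = (23 − 0.7) / 10 kΩ = 22.3 / 10 = 2.23 mA.

I ≈ 2.2 mA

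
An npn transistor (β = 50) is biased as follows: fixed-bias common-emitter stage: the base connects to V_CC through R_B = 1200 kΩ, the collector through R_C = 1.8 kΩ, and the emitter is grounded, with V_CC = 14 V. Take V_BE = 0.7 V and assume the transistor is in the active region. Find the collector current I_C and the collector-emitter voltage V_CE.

Base loop: V_CC = I_B·R_B + V_BE, so I_B = (14 − 0.7)/1200 kΩ = 0.0111 mA.
In the active region I_C = β·I_B = 50 × 0.0111 = 0.554 mA.
Collector loop: V_CE = V_CC − I_C·R_C = 14 − 0.554×1.8 = 13 V.
Since V_CE = 13 V > V_CE(sat) ≈ 0.2 V, the transistor is in the active region as assumed.

I_C ≈ 0.55 mA, V_CE ≈ 13 V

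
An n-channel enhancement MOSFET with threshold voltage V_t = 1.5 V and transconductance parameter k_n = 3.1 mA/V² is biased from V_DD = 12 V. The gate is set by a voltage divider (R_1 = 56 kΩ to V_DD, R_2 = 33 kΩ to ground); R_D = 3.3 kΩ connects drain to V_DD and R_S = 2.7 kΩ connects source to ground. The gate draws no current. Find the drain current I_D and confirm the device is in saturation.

V_G = V_DD·R_2/(R_1+R_2) = 12×33/89 = 4.45 V.
Assume saturation: I_D = (k_n/2)(V_GS − V_t)² with V_GS = V_G − I_D·R_S = 4.45 − 2.7·I_D.
Substituting gives 11.3·I_D² − 25.7·I_D + 13.5 = 0, with roots I_D = 0.823 or 1.45 mA.
The root I_D = 1.45 mA gives V_GS = 0.533 V ≤ V_t, so take I_D = 0.823 mA.
Then V_GS = 2.23 V and V_DS = V_DD − I_D(R_D+R_S) = 12 − 0.823×6 = 7.06 V.
Saturation requires V_DS ≥ V_GS − V_t = 0.728 V; 7.06 ≥ 0.728 ✓.

I_D ≈ 0.82 mA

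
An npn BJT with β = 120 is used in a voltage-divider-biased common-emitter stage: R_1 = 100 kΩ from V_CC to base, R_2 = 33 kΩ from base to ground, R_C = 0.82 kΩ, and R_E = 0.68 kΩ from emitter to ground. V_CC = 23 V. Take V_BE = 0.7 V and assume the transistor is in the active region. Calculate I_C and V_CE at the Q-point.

I_C ≈ 5.6 mA, V_CE ≈ 15 V

Thevenize the base divider: V_Th = V_CC·R_2/(R_1+R_2) = 23×33/133 = 5.71 V, R_Th = R_1‖R_2 = 24.8 kΩ.
Base-emitter loop: V_Th = I_B·R_Th + V_BE + (β+1)I_B·R_E, so I_B = (5.71 − 0.7) / (24.8 + 121×0.68) = 0.0468 mA.
I_C = β·I_B = 120×0.0468 = 5.61 mA, and I_E = (β+1)I_B = 5.66 mA.
V_CE = V_CC − I_C·R_C − I_E·R_E = 23 − 5.61×0.82 − 5.66×0.68 = 14.6 V.
V_CE = 14.6 V > 0.2 V confirms active-region operation.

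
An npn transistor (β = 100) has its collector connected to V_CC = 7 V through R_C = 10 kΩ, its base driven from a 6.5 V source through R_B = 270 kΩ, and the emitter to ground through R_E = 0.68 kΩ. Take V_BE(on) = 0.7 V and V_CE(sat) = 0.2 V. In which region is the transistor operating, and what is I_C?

Assume active: I_B = (6.5 − 0.7)/(270 + 101×0.68) = 0.0171 mA, I_C = β·I_B = 1.71 mA.
Then V_CE = 7 − 1.71×10 − 1.73×0.68 = -11.3 V < 0.2 V — the active assumption fails.
Re-solve with V_CE = 0.2 V. KCL at the emitter: V_E/R_E = (V_BB−0.7−V_E)/R_B + (V_CC−0.2−V_E)/R_C, giving V_E = 0.446 V.
I_C = (V_CC − 0.2 − V_E)/R_C = (6.8 − 0.446)/10 = 0.635 mA.
Check: I_B = (5.8 − 0.446)/270 = 0.0198 mA, and β·I_B = 1.98 mA > I_C, confirming saturation.

saturation; I_C ≈ 0.64 mA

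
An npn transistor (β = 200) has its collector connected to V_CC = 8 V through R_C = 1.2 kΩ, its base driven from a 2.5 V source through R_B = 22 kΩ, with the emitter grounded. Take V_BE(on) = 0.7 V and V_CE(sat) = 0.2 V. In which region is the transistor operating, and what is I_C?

Assume active: I_B = (2.5 − 0.7)/22 = 0.0818 mA, giving I_C = β·I_B = 16.4 mA.
But then V_CE = 8 − 16.4×1.2 = -11.6 V < V_CE(sat) = 0.2 V — impossible in the active region.
So the transistor is saturated. With V_CE = 0.2 V, I_C = (V_CC − 0.2)/R_C = 7.8/1.2 = 6.5 mA.
Check: β·I_B = 16.4 mA > I_C = 6.5 mA, confirming saturation.

saturation; I_C ≈ 6.5 mA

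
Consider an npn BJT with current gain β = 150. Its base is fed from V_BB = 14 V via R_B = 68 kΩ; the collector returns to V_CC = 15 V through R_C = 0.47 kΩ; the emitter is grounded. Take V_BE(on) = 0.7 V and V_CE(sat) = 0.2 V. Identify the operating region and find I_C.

active; I_C ≈ 29 mA

Assume active. Base-emitter loop: I_B = (V_BB − V_BE)/R_B = (14 − 0.7)/68 = 0.196 mA.
I_C = β·I_B = 150×0.196 = 29.3 mA.
V_CE = V_CC − I_C·R_C = 15 − 29.3×0.47 = 1.21 V > V_CE(sat), so the active-region assumption holds.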